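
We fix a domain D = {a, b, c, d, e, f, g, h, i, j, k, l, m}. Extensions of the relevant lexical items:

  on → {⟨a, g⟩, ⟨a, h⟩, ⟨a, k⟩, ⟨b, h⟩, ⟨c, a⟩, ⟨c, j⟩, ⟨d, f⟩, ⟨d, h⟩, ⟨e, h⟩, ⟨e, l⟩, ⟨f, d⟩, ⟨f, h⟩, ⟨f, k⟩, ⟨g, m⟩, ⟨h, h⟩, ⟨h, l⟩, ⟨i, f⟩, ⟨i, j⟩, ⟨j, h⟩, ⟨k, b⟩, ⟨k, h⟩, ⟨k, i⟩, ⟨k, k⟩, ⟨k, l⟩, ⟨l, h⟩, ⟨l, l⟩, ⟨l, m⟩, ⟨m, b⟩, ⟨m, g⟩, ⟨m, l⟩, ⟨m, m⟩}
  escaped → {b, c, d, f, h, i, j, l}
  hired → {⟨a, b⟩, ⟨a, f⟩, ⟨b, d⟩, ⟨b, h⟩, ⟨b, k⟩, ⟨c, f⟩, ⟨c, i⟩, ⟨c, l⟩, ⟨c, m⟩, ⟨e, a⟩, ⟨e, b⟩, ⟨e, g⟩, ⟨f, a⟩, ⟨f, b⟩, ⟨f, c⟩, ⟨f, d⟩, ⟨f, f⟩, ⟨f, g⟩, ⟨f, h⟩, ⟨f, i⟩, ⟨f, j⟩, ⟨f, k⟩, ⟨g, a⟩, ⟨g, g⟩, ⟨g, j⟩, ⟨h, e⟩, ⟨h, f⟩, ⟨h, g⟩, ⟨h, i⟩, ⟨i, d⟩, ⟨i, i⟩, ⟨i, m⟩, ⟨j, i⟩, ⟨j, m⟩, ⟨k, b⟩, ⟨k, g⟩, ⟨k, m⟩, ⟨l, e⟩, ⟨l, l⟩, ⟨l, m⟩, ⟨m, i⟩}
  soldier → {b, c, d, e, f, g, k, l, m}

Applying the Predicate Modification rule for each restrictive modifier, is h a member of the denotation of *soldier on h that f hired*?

no

⟦on h⟧ = {x : ⟨x, h⟩ ∈ ⟦on⟧} = {a, b, d, e, f, h, j, k, l}
⟦that f hired⟧ = {x : ⟨f, x⟩ ∈ ⟦hired⟧} = {a, b, c, d, f, g, h, i, j, k}
⟦soldier⟧ = {b, c, d, e, f, g, k, l, m}
… ∩ ⟦on h⟧ = {b, c, d, e, f, g, k, l, m} ∩ {a, b, d, e, f, h, j, k, l} = {b, d, e, f, k, l}
… ∩ ⟦that f hired⟧ = {b, d, e, f, k, l} ∩ {a, b, c, d, f, g, h, i, j, k} = {b, d, f, k}
⟦soldier on h that f hired⟧ = {b, d, f, k}; h ∉ this set.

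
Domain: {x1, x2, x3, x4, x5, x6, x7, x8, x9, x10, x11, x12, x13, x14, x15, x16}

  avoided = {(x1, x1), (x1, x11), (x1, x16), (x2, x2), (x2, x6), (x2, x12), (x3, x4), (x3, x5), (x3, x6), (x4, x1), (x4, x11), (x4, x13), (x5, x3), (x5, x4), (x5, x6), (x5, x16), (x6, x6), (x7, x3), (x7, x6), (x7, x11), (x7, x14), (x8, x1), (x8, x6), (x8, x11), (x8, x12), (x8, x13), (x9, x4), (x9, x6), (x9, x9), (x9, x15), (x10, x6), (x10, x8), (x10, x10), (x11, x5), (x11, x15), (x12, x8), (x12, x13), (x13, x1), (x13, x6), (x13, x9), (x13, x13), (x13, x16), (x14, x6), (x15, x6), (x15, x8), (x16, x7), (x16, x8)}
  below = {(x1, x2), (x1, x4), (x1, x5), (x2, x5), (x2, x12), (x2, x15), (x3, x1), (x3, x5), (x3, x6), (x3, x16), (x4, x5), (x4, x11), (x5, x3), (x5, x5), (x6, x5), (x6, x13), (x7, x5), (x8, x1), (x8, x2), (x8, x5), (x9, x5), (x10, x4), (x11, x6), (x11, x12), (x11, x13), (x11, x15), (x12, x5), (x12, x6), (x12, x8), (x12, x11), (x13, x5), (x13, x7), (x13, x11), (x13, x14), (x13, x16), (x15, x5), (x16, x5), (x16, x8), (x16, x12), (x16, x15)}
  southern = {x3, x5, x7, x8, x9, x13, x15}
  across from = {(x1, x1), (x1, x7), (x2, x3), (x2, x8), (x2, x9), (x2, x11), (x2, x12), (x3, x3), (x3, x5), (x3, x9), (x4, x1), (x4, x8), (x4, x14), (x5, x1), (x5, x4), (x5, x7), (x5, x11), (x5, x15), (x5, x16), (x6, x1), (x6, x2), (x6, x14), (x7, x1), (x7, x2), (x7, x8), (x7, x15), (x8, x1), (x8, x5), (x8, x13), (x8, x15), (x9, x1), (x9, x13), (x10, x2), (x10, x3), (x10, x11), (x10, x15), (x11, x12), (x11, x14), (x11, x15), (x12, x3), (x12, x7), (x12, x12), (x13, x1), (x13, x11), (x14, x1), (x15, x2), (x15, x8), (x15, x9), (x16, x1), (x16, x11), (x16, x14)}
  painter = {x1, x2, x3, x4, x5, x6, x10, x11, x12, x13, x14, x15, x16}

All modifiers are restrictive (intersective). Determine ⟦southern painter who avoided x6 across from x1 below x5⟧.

{x5, x13}

⟦who avoided x6⟧ = {x : ⟨x, x6⟩ ∈ ⟦avoided⟧} = {x2, x3, x5, x6, x7, x8, x9, x10, x13, x14, x15}
⟦across from x1⟧ = {x : ⟨x, x1⟩ ∈ ⟦across from⟧} = {x1, x4, x5, x6, x7, x8, x9, x13, x14, x16}
⟦below x5⟧ = {x : ⟨x, x5⟩ ∈ ⟦below⟧} = {x1, x2, x3, x4, x5, x6, x7, x8, x9, x12, x13, x15, x16}
⟦painter⟧ = {x1, x2, x3, x4, x5, x6, x10, x11, x12, x13, x14, x15, x16}
… ∩ ⟦who avoided x6⟧ = {x1, x2, x3, x4, x5, x6, x10, x11, x12, x13, x14, x15, x16} ∩ {x2, x3, x5, x6, x7, x8, x9, x10, x13, x14, x15} = {x2, x3, x5, x6, x10, x13, x14, x15}
… ∩ ⟦across from x1⟧ = {x2, x3, x5, x6, x10, x13, x14, x15} ∩ {x1, x4, x5, x6, x7, x8, x9, x13, x14, x16} = {x5, x6, x13, x14}
… ∩ ⟦below x5⟧ = {x5, x6, x13, x14} ∩ {x1, x2, x3, x4, x5, x6, x7, x8, x9, x12, x13, x15, x16} = {x5, x6, x13}
… ∩ ⟦southern⟧ = {x5, x6, x13} ∩ {x3, x5, x7, x8, x9, x13, x15} = {x5, x13}
So ⟦southern painter who avoided x6 across from x1 below x5⟧ = {x5, x13}.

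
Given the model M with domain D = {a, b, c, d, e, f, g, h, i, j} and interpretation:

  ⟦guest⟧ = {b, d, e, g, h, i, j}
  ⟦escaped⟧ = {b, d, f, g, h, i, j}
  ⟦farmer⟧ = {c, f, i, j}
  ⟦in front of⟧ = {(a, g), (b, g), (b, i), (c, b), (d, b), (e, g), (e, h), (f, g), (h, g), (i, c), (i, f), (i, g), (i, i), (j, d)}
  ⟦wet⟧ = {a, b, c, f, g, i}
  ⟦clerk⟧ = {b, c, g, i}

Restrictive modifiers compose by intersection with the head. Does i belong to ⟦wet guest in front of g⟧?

yes

⟦in front of g⟧ = {x : ⟨x, g⟩ ∈ ⟦in front of⟧} = {a, b, e, f, h, i}
⟦guest⟧ = {b, d, e, g, h, i, j}
… ∩ ⟦in front of g⟧ = {b, d, e, g, h, i, j} ∩ {a, b, e, f, h, i} = {b, e, h, i}
… ∩ ⟦wet⟧ = {b, e, h, i} ∩ {a, b, c, f, g, i} = {b, i}
⟦wet guest in front of g⟧ = {b, i}; i ∈ this set.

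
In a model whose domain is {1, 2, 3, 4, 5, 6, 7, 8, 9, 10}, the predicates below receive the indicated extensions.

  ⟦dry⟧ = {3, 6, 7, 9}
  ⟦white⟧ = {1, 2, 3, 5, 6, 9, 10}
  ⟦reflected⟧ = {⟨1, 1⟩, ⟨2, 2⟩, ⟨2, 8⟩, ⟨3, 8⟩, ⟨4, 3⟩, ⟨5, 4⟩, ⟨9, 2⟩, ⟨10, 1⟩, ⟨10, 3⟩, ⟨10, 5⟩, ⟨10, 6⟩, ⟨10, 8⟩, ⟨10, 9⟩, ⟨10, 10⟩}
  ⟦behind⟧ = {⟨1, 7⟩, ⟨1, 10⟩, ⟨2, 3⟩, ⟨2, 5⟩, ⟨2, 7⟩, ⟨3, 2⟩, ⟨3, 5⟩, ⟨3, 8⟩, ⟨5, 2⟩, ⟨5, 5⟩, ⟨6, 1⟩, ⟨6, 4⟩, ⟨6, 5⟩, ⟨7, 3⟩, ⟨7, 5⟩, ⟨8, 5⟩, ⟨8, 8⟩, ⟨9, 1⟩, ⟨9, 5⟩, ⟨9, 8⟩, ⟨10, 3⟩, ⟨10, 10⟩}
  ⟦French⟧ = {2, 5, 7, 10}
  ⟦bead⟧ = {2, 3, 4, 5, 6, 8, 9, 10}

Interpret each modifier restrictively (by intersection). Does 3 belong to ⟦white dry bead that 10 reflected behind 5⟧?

⟦that 10 reflected⟧ = {x : ⟨10, x⟩ ∈ ⟦reflected⟧} = {1, 3, 5, 6, 8, 9, 10}
⟦behind 5⟧ = {x : ⟨x, 5⟩ ∈ ⟦behind⟧} = {2, 3, 5, 6, 7, 8, 9}
⟦bead⟧ = {2, 3, 4, 5, 6, 8, 9, 10}
… ∩ ⟦that 10 reflected⟧ = {2, 3, 4, 5, 6, 8, 9, 10} ∩ {1, 3, 5, 6, 8, 9, 10} = {3, 5, 6, 8, 9, 10}
… ∩ ⟦behind 5⟧ = {3, 5, 6, 8, 9, 10} ∩ {2, 3, 5, 6, 7, 8, 9} = {3, 5, 6, 8, 9}
… ∩ ⟦white⟧ = {3, 5, 6, 8, 9} ∩ {1, 2, 3, 5, 6, 9, 10} = {3, 5, 6, 9}
… ∩ ⟦dry⟧ = {3, 5, 6, 9} ∩ {3, 6, 7, 9} = {3, 6, 9}
⟦white dry bead that 10 reflected behind 5⟧ = {3, 6, 9}; 3 ∈ this set.

yes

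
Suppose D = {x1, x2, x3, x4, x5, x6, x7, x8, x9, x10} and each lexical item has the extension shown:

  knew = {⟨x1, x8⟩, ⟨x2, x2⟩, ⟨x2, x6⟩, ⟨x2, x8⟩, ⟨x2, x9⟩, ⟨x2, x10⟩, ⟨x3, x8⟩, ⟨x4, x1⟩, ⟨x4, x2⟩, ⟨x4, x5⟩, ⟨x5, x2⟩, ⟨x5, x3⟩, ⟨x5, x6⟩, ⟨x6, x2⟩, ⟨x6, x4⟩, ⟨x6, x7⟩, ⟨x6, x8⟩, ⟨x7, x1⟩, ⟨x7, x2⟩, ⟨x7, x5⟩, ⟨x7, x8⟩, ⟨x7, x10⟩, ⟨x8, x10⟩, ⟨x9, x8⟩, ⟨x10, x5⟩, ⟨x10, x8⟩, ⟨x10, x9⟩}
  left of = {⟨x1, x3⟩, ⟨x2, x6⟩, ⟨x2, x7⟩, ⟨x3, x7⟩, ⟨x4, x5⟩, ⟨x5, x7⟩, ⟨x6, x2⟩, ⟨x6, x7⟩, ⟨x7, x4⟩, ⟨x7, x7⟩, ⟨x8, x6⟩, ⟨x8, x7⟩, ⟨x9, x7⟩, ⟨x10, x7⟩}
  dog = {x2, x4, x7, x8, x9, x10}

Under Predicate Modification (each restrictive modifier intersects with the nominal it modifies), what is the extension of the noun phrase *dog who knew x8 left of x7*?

{x2, x7, x9, x10}

⟦who knew x8⟧ = {x : ⟨x, x8⟩ ∈ ⟦knew⟧} = {x1, x2, x3, x6, x7, x9, x10}
⟦left of x7⟧ = {x : ⟨x, x7⟩ ∈ ⟦left of⟧} = {x2, x3, x5, x6, x7, x8, x9, x10}
⟦dog⟧ = {x2, x4, x7, x8, x9, x10}
… ∩ ⟦who knew x8⟧ = {x2, x4, x7, x8, x9, x10} ∩ {x1, x2, x3, x6, x7, x9, x10} = {x2, x7, x9, x10}
… ∩ ⟦left of x7⟧ = {x2, x7, x9, x10} ∩ {x2, x3, x5, x6, x7, x8, x9, x10} = {x2, x7, x9, x10}
So ⟦dog who knew x8 left of x7⟧ = {x2, x7, x9, x10}.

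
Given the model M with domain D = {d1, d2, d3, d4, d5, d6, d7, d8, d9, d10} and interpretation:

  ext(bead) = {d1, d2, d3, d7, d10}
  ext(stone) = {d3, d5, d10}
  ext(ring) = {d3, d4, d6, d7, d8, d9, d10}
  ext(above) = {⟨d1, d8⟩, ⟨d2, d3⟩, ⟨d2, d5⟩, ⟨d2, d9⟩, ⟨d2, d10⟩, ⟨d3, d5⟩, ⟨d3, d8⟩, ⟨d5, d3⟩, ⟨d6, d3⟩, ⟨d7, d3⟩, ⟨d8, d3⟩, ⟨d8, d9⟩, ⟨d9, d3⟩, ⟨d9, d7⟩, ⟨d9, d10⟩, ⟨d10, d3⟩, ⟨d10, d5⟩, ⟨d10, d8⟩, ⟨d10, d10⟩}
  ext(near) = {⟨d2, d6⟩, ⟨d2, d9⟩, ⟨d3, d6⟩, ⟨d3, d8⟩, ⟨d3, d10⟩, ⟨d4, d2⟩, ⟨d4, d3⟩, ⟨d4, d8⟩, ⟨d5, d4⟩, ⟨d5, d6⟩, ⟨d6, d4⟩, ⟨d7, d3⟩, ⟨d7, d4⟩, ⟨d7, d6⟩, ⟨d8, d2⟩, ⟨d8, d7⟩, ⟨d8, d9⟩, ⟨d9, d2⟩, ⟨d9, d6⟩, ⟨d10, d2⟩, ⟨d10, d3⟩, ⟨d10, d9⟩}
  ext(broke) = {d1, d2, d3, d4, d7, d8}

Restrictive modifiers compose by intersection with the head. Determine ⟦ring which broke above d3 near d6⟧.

⟦which broke⟧ = ⟦broke⟧ = {d1, d2, d3, d4, d7, d8}
⟦above d3⟧ = {x : ⟨x, d3⟩ ∈ ⟦above⟧} = {d2, d5, d6, d7, d8, d9, d10}
⟦near d6⟧ = {x : ⟨x, d6⟩ ∈ ⟦near⟧} = {d2, d3, d5, d7, d9}
⟦ring⟧ = {d3, d4, d6, d7, d8, d9, d10}
… ∩ ⟦which broke⟧ = {d3, d4, d6, d7, d8, d9, d10} ∩ {d1, d2, d3, d4, d7, d8} = {d3, d4, d7, d8}
… ∩ ⟦above d3⟧ = {d3, d4, d7, d8} ∩ {d2, d5, d6, d7, d8, d9, d10} = {d7, d8}
… ∩ ⟦near d6⟧ = {d7, d8} ∩ {d2, d3, d5, d7, d9} = {d7}
So ⟦ring which broke above d3 near d6⟧ = {d7}.

{d7}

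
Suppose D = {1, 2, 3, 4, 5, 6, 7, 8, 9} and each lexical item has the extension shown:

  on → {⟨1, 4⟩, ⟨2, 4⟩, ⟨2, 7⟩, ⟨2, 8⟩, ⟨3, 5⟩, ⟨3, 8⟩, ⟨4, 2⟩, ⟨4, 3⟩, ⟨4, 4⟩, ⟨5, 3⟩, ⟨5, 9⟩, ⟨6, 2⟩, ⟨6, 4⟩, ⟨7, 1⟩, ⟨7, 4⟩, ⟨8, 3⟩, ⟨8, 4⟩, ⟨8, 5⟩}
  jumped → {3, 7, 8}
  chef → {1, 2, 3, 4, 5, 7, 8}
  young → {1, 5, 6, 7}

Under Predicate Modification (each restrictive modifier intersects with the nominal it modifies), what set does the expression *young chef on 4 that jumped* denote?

⟦on 4⟧ = {x : ⟨x, 4⟩ ∈ ⟦on⟧} = {1, 2, 4, 6, 7, 8}
⟦that jumped⟧ = ⟦jumped⟧ = {3, 7, 8}
⟦chef⟧ = {1, 2, 3, 4, 5, 7, 8}
… ∩ ⟦on 4⟧ = {1, 2, 3, 4, 5, 7, 8} ∩ {1, 2, 4, 6, 7, 8} = {1, 2, 4, 7, 8}
… ∩ ⟦that jumped⟧ = {1, 2, 4, 7, 8} ∩ {3, 7, 8} = {7, 8}
… ∩ ⟦young⟧ = {7, 8} ∩ {1, 5, 6, 7} = {7}
So ⟦young chef on 4 that jumped⟧ = {7}.

{7}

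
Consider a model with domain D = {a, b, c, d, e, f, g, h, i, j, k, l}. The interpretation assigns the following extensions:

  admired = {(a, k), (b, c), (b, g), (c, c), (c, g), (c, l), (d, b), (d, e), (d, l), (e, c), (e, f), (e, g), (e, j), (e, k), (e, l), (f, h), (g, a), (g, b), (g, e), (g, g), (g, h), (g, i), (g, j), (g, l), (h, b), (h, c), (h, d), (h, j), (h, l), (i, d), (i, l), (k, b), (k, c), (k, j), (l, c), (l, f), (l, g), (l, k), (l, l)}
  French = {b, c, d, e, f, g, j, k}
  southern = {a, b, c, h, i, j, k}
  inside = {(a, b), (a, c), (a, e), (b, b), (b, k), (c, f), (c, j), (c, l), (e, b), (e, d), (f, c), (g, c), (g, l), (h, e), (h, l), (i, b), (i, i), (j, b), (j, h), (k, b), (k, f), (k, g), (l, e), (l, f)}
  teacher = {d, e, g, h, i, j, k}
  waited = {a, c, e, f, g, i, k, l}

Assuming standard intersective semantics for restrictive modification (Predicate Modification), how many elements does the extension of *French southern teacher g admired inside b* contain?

⟦g admired⟧ = {x : ⟨g, x⟩ ∈ ⟦admired⟧} = {a, b, e, g, h, i, j, l}
⟦inside b⟧ = {x : ⟨x, b⟩ ∈ ⟦inside⟧} = {a, b, e, i, j, k}
⟦teacher⟧ = {d, e, g, h, i, j, k}
… ∩ ⟦g admired⟧ = {d, e, g, h, i, j, k} ∩ {a, b, e, g, h, i, j, l} = {e, g, h, i, j}
… ∩ ⟦inside b⟧ = {e, g, h, i, j} ∩ {a, b, e, i, j, k} = {e, i, j}
… ∩ ⟦French⟧ = {e, i, j} ∩ {b, c, d, e, f, g, j, k} = {e, j}
… ∩ ⟦southern⟧ = {e, j} ∩ {a, b, c, h, i, j, k} = {j}
⟦French southern teacher g admired inside b⟧ = {j}, so the cardinality is 1.

1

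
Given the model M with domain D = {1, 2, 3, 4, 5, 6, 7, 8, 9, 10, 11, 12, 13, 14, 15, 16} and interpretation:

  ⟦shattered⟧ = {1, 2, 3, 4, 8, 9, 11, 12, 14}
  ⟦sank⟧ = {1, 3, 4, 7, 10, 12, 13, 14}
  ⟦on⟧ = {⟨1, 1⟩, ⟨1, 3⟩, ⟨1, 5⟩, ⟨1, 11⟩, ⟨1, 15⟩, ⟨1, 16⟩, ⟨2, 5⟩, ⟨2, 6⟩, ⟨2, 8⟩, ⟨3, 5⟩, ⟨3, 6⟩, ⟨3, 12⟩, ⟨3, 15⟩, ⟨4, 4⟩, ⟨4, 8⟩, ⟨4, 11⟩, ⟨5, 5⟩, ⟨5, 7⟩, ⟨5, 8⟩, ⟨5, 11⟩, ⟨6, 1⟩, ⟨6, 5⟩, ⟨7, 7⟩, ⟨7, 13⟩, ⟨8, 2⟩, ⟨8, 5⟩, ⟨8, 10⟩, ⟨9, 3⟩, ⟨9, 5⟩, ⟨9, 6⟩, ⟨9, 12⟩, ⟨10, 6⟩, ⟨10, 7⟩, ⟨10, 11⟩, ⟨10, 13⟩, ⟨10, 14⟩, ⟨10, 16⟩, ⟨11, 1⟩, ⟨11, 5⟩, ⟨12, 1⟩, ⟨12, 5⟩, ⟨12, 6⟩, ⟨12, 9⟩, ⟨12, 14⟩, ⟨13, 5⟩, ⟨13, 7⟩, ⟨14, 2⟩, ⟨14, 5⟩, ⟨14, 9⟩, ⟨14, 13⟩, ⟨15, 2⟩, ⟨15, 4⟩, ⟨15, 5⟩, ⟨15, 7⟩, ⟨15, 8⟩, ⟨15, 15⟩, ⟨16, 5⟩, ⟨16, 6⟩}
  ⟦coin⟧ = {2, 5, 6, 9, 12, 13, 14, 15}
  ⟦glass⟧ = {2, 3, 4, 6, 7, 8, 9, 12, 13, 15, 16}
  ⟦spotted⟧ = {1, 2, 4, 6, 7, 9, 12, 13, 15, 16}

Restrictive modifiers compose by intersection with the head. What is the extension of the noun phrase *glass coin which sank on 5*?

⟦which sank⟧ = ⟦sank⟧ = {1, 3, 4, 7, 10, 12, 13, 14}
⟦on 5⟧ = {x : ⟨x, 5⟩ ∈ ⟦on⟧} = {1, 2, 3, 5, 6, 8, 9, 11, 12, 13, 14, 15, 16}
⟦coin⟧ = {2, 5, 6, 9, 12, 13, 14, 15}
… ∩ ⟦which sank⟧ = {2, 5, 6, 9, 12, 13, 14, 15} ∩ {1, 3, 4, 7, 10, 12, 13, 14} = {12, 13, 14}
… ∩ ⟦on 5⟧ = {12, 13, 14} ∩ {1, 2, 3, 5, 6, 8, 9, 11, 12, 13, 14, 15, 16} = {12, 13, 14}
… ∩ ⟦glass⟧ = {12, 13, 14} ∩ {2, 3, 4, 6, 7, 8, 9, 12, 13, 15, 16} = {12, 13}
So ⟦glass coin which sank on 5⟧ = {12, 13}.

{12, 13}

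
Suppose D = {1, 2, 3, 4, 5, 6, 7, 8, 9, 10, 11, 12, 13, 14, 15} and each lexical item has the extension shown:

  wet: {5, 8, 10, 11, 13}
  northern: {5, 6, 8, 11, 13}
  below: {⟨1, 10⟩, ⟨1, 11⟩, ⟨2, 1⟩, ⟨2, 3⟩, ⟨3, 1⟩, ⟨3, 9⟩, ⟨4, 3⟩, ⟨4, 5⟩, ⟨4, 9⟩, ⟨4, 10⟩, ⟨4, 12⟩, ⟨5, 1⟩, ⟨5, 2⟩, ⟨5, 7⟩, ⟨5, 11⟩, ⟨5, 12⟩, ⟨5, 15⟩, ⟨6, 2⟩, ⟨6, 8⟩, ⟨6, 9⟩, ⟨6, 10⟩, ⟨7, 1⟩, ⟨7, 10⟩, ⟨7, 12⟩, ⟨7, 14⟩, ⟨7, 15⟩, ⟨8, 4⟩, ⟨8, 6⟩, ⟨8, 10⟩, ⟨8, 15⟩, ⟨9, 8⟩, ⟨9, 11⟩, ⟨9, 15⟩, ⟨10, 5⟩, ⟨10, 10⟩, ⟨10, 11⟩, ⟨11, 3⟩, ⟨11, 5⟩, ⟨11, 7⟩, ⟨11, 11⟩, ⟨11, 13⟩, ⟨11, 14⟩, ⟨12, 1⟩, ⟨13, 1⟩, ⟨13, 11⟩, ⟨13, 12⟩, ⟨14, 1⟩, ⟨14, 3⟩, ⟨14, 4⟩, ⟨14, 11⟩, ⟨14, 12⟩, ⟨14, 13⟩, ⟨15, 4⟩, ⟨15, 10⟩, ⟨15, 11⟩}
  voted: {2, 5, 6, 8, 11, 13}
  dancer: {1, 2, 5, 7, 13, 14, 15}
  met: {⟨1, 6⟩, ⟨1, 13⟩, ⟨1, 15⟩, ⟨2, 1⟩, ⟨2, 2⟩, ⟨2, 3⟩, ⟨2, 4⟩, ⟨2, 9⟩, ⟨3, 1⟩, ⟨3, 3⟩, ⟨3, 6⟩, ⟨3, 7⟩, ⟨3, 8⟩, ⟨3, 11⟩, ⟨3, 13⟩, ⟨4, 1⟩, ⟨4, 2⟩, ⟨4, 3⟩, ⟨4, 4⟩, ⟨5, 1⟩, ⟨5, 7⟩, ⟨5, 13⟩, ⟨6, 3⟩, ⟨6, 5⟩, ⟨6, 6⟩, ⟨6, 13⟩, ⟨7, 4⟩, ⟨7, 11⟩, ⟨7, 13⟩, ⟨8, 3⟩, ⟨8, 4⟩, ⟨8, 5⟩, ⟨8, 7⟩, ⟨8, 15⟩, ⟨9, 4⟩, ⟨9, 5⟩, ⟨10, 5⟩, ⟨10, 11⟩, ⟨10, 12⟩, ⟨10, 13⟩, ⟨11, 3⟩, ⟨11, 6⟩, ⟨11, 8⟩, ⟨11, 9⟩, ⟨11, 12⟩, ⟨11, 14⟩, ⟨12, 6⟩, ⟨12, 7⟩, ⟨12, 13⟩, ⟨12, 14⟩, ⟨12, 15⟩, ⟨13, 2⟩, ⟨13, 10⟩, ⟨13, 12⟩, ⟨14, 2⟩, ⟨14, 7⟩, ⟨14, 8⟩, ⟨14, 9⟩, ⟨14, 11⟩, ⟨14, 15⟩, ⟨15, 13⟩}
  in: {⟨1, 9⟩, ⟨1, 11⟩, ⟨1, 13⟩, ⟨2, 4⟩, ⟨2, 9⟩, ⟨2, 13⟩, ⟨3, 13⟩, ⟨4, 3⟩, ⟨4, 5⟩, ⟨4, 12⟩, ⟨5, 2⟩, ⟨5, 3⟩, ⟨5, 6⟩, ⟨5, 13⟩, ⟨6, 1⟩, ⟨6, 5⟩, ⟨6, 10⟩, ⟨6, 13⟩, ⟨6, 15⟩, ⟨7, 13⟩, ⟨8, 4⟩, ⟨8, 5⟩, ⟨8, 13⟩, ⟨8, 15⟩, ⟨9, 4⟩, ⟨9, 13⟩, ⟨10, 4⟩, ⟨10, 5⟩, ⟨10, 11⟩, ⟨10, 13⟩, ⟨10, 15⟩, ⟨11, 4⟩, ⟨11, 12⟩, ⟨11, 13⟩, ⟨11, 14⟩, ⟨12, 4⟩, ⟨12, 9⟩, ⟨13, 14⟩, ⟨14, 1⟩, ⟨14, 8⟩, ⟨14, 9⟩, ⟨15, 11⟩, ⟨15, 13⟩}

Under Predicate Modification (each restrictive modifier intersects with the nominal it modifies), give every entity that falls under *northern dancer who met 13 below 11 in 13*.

⟦who met 13⟧ = {x : ⟨x, 13⟩ ∈ ⟦met⟧} = {1, 3, 5, 6, 7, 10, 12, 15}
⟦below 11⟧ = {x : ⟨x, 11⟩ ∈ ⟦below⟧} = {1, 5, 9, 10, 11, 13, 14, 15}
⟦in 13⟧ = {x : ⟨x, 13⟩ ∈ ⟦in⟧} = {1, 2, 3, 5, 6, 7, 8, 9, 10, 11, 15}
⟦dancer⟧ = {1, 2, 5, 7, 13, 14, 15}
… ∩ ⟦who met 13⟧ = {1, 2, 5, 7, 13, 14, 15} ∩ {1, 3, 5, 6, 7, 10, 12, 15} = {1, 5, 7, 15}
… ∩ ⟦below 11⟧ = {1, 5, 7, 15} ∩ {1, 5, 9, 10, 11, 13, 14, 15} = {1, 5, 15}
… ∩ ⟦in 13⟧ = {1, 5, 15} ∩ {1, 2, 3, 5, 6, 7, 8, 9, 10, 11, 15} = {1, 5, 15}
… ∩ ⟦northern⟧ = {1, 5, 15} ∩ {5, 6, 8, 11, 13} = {5}
So ⟦northern dancer who met 13 below 11 in 13⟧ = {5}.

{5}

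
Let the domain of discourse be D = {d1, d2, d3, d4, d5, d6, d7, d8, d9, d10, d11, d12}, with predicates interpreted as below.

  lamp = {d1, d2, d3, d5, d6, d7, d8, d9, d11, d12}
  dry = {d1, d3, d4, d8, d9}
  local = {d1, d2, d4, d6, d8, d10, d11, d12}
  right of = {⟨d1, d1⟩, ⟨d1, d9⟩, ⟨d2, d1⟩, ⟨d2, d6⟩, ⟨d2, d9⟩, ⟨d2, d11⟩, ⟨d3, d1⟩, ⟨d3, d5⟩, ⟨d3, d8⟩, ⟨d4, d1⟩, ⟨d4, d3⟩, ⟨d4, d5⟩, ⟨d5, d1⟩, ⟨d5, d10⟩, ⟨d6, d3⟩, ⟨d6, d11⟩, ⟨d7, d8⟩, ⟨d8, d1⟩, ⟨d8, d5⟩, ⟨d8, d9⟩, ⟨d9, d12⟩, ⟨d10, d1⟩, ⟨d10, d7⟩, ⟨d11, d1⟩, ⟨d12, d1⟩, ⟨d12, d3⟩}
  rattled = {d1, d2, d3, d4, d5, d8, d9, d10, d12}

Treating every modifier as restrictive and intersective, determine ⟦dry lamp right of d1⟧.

⟦right of d1⟧ = {x : ⟨x, d1⟩ ∈ ⟦right of⟧} = {d1, d2, d3, d4, d5, d8, d10, d11, d12}
⟦lamp⟧ = {d1, d2, d3, d5, d6, d7, d8, d9, d11, d12}
… ∩ ⟦right of d1⟧ = {d1, d2, d3, d5, d6, d7, d8, d9, d11, d12} ∩ {d1, d2, d3, d4, d5, d8, d10, d11, d12} = {d1, d2, d3, d5, d8, d11, d12}
… ∩ ⟦dry⟧ = {d1, d2, d3, d5, d8, d11, d12} ∩ {d1, d3, d4, d8, d9} = {d1, d3, d8}
So ⟦dry lamp right of d1⟧ = {d1, d3, d8}.

{d1, d3, d8}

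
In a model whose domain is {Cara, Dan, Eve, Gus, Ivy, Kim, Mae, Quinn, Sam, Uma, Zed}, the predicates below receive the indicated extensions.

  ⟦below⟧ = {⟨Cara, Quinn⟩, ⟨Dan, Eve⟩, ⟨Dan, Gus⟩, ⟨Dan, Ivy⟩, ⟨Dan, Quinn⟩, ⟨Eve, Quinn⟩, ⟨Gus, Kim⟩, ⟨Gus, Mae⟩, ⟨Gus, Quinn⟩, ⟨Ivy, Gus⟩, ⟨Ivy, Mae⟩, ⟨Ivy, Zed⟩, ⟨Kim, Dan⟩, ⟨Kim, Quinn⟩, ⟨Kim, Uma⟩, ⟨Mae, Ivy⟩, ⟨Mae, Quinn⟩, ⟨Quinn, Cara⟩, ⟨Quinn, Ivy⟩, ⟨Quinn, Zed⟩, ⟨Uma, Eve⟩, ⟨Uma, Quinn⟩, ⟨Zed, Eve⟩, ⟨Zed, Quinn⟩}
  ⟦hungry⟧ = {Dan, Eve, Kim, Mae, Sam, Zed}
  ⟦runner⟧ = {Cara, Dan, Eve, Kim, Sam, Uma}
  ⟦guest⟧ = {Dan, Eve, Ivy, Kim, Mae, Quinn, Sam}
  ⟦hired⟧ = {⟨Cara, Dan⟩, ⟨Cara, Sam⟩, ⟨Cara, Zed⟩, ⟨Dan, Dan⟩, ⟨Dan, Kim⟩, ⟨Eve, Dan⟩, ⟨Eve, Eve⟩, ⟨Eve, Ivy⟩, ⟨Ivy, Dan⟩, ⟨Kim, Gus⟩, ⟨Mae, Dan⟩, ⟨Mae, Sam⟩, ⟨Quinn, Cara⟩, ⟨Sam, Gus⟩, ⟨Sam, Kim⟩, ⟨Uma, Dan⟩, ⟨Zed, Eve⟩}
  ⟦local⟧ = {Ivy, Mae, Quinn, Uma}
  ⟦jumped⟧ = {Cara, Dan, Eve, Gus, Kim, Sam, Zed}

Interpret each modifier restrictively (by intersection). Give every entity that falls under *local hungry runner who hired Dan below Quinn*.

⟦who hired Dan⟧ = {x : ⟨x, Dan⟩ ∈ ⟦hired⟧} = {Cara, Dan, Eve, Ivy, Mae, Uma}
⟦below Quinn⟧ = {x : ⟨x, Quinn⟩ ∈ ⟦below⟧} = {Cara, Dan, Eve, Gus, Kim, Mae, Uma, Zed}
⟦runner⟧ = {Cara, Dan, Eve, Kim, Sam, Uma}
… ∩ ⟦who hired Dan⟧ = {Cara, Dan, Eve, Kim, Sam, Uma} ∩ {Cara, Dan, Eve, Ivy, Mae, Uma} = {Cara, Dan, Eve, Uma}
… ∩ ⟦below Quinn⟧ = {Cara, Dan, Eve, Uma} ∩ {Cara, Dan, Eve, Gus, Kim, Mae, Uma, Zed} = {Cara, Dan, Eve, Uma}
… ∩ ⟦local⟧ = {Cara, Dan, Eve, Uma} ∩ {Ivy, Mae, Quinn, Uma} = {Uma}
… ∩ ⟦hungry⟧ = {Uma} ∩ {Dan, Eve, Kim, Mae, Sam, Zed} = ∅
So ⟦local hungry runner who hired Dan below Quinn⟧ = ∅.

∅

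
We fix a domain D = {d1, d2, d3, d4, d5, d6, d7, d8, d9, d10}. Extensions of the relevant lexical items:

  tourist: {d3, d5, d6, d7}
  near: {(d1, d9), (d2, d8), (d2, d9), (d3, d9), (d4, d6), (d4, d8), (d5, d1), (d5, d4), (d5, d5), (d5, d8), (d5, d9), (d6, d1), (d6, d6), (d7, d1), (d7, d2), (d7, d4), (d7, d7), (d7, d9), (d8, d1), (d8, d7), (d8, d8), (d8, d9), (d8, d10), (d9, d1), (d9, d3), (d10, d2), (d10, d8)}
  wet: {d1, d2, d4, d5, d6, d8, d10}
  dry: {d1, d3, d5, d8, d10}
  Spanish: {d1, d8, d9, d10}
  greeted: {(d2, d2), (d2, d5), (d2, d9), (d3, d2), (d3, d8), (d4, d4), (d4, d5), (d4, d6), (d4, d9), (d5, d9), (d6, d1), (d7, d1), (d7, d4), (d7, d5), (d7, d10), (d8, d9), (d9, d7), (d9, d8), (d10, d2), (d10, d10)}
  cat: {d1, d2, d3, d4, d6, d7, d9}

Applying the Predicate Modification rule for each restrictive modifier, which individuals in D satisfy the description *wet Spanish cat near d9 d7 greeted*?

{d1}

⟦near d9⟧ = {x : ⟨x, d9⟩ ∈ ⟦near⟧} = {d1, d2, d3, d5, d7, d8}
⟦d7 greeted⟧ = {x : ⟨d7, x⟩ ∈ ⟦greeted⟧} = {d1, d4, d5, d10}
⟦cat⟧ = {d1, d2, d3, d4, d6, d7, d9}
… ∩ ⟦near d9⟧ = {d1, d2, d3, d4, d6, d7, d9} ∩ {d1, d2, d3, d5, d7, d8} = {d1, d2, d3, d7}
… ∩ ⟦d7 greeted⟧ = {d1, d2, d3, d7} ∩ {d1, d4, d5, d10} = {d1}
… ∩ ⟦wet⟧ = {d1} ∩ {d1, d2, d4, d5, d6, d8, d10} = {d1}
… ∩ ⟦Spanish⟧ = {d1} ∩ {d1, d8, d9, d10} = {d1}
So ⟦wet Spanish cat near d9 d7 greeted⟧ = {d1}.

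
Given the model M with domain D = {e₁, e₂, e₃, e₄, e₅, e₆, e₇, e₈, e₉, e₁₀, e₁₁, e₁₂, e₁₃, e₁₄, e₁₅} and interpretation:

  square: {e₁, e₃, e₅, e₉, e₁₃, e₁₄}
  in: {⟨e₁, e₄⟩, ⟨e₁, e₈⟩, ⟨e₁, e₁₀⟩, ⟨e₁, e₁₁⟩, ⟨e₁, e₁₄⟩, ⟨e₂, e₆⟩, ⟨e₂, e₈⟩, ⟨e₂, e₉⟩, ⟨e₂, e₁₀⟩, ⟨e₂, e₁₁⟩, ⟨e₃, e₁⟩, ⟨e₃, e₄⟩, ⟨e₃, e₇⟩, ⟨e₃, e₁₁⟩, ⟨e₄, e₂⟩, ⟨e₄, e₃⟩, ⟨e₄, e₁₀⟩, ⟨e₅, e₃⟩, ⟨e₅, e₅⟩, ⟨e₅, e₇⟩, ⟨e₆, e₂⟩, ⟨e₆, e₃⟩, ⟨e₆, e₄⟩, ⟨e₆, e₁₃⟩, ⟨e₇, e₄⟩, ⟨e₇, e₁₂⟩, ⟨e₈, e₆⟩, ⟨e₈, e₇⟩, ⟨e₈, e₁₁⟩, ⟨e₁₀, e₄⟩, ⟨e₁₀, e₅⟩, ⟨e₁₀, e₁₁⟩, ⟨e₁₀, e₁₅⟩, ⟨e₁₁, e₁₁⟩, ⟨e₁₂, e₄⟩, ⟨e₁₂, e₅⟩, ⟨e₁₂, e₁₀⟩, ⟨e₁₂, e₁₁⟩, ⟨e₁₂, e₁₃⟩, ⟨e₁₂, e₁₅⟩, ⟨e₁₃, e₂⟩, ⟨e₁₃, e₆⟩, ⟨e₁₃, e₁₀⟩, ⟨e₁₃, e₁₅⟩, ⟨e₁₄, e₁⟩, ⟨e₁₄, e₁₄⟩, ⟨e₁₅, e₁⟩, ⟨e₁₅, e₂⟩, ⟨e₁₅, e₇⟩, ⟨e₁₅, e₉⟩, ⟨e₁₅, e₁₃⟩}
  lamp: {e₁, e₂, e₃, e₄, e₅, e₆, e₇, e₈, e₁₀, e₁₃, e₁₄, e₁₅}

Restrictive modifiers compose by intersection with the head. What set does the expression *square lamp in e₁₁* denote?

{e₁, e₃}

⟦in e₁₁⟧ = {x : ⟨x, e₁₁⟩ ∈ ⟦in⟧} = {e₁, e₂, e₃, e₈, e₁₀, e₁₁, e₁₂}
⟦lamp⟧ = {e₁, e₂, e₃, e₄, e₅, e₆, e₇, e₈, e₁₀, e₁₃, e₁₄, e₁₅}
… ∩ ⟦in e₁₁⟧ = {e₁, e₂, e₃, e₄, e₅, e₆, e₇, e₈, e₁₀, e₁₃, e₁₄, e₁₅} ∩ {e₁, e₂, e₃, e₈, e₁₀, e₁₁, e₁₂} = {e₁, e₂, e₃, e₈, e₁₀}
… ∩ ⟦square⟧ = {e₁, e₂, e₃, e₈, e₁₀} ∩ {e₁, e₃, e₅, e₉, e₁₃, e₁₄} = {e₁, e₃}
So ⟦square lamp in e₁₁⟧ = {e₁, e₃}.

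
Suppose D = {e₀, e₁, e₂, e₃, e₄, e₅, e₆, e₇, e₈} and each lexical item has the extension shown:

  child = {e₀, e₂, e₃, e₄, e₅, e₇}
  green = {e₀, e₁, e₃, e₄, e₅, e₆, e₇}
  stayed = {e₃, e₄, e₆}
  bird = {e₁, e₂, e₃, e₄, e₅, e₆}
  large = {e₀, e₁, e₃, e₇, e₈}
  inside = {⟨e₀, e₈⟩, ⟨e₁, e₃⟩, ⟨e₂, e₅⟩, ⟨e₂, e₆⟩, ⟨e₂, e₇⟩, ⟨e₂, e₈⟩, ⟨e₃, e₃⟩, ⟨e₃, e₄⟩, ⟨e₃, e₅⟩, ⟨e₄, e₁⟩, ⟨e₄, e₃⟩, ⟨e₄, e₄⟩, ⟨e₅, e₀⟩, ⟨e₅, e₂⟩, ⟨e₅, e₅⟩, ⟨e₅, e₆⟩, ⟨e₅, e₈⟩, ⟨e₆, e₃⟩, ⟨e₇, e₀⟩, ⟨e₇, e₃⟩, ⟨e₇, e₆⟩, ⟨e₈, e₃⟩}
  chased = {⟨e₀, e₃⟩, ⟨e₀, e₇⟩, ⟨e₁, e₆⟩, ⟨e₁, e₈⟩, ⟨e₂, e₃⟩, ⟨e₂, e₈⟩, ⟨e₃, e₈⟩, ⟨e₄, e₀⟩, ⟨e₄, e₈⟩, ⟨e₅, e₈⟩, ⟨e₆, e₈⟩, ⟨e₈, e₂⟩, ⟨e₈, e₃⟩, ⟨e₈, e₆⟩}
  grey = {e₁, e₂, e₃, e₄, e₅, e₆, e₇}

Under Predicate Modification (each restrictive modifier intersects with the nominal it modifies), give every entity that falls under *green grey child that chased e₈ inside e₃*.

{e₃, e₄}

⟦that chased e₈⟧ = {x : ⟨x, e₈⟩ ∈ ⟦chased⟧} = {e₁, e₂, e₃, e₄, e₅, e₆}
⟦inside e₃⟧ = {x : ⟨x, e₃⟩ ∈ ⟦inside⟧} = {e₁, e₃, e₄, e₆, e₇, e₈}
⟦child⟧ = {e₀, e₂, e₃, e₄, e₅, e₇}
… ∩ ⟦that chased e₈⟧ = {e₀, e₂, e₃, e₄, e₅, e₇} ∩ {e₁, e₂, e₃, e₄, e₅, e₆} = {e₂, e₃, e₄, e₅}
… ∩ ⟦inside e₃⟧ = {e₂, e₃, e₄, e₅} ∩ {e₁, e₃, e₄, e₆, e₇, e₈} = {e₃, e₄}
… ∩ ⟦green⟧ = {e₃, e₄} ∩ {e₀, e₁, e₃, e₄, e₅, e₆, e₇} = {e₃, e₄}
… ∩ ⟦grey⟧ = {e₃, e₄} ∩ {e₁, e₂, e₃, e₄, e₅, e₆, e₇} = {e₃, e₄}
So ⟦green grey child that chased e₈ inside e₃⟧ = {e₃, e₄}.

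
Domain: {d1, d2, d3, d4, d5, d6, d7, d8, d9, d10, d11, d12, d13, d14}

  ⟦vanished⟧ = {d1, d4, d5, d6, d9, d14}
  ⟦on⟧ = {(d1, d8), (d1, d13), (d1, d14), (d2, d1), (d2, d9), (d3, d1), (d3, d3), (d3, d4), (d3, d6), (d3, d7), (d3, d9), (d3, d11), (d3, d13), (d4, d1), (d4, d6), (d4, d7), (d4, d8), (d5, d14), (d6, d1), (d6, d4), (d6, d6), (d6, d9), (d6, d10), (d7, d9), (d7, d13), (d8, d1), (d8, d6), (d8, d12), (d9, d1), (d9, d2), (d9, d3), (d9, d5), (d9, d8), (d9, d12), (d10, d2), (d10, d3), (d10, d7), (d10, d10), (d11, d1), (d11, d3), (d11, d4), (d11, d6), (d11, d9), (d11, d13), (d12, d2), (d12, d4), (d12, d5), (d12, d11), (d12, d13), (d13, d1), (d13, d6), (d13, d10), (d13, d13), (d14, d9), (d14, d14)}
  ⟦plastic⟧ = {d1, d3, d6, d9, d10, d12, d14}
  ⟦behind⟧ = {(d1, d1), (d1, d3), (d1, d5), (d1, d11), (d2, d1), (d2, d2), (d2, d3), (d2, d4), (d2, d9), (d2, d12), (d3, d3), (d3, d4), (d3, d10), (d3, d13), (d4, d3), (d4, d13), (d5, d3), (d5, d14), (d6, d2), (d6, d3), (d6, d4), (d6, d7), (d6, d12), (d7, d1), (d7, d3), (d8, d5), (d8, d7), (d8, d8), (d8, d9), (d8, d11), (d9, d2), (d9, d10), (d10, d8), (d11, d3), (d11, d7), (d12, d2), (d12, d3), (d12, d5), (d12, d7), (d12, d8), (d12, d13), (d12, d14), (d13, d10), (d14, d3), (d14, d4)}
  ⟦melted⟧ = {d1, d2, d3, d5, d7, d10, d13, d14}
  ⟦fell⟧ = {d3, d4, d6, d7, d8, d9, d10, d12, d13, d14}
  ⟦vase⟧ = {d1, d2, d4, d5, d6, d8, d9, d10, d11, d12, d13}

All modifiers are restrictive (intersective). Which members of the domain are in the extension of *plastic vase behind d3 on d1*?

⟦behind d3⟧ = {x : ⟨x, d3⟩ ∈ ⟦behind⟧} = {d1, d2, d3, d4, d5, d6, d7, d11, d12, d14}
⟦on d1⟧ = {x : ⟨x, d1⟩ ∈ ⟦on⟧} = {d2, d3, d4, d6, d8, d9, d11, d13}
⟦vase⟧ = {d1, d2, d4, d5, d6, d8, d9, d10, d11, d12, d13}
… ∩ ⟦behind d3⟧ = {d1, d2, d4, d5, d6, d8, d9, d10, d11, d12, d13} ∩ {d1, d2, d3, d4, d5, d6, d7, d11, d12, d14} = {d1, d2, d4, d5, d6, d11, d12}
… ∩ ⟦on d1⟧ = {d1, d2, d4, d5, d6, d11, d12} ∩ {d2, d3, d4, d6, d8, d9, d11, d13} = {d2, d4, d6, d11}
… ∩ ⟦plastic⟧ = {d2, d4, d6, d11} ∩ {d1, d3, d6, d9, d10, d12, d14} = {d6}
So ⟦plastic vase behind d3 on d1⟧ = {d6}.

{d6}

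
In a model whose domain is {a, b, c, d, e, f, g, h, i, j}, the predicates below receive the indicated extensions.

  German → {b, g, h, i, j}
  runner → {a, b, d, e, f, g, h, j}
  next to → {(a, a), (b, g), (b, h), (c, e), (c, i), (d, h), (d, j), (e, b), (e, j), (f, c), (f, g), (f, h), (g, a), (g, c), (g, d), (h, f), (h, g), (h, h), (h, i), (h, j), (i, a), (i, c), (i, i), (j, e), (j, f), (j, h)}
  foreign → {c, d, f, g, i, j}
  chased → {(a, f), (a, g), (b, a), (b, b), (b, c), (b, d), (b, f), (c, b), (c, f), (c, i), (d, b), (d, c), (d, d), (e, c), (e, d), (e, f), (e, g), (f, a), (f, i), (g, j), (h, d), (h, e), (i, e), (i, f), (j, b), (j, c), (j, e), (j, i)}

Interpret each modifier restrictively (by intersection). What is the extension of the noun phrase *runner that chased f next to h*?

{b}

⟦that chased f⟧ = {x : ⟨x, f⟩ ∈ ⟦chased⟧} = {a, b, c, e, i}
⟦next to h⟧ = {x : ⟨x, h⟩ ∈ ⟦next to⟧} = {b, d, f, h, j}
⟦runner⟧ = {a, b, d, e, f, g, h, j}
… ∩ ⟦that chased f⟧ = {a, b, d, e, f, g, h, j} ∩ {a, b, c, e, i} = {a, b, e}
… ∩ ⟦next to h⟧ = {a, b, e} ∩ {b, d, f, h, j} = {b}
So ⟦runner that chased f next to h⟧ = {b}.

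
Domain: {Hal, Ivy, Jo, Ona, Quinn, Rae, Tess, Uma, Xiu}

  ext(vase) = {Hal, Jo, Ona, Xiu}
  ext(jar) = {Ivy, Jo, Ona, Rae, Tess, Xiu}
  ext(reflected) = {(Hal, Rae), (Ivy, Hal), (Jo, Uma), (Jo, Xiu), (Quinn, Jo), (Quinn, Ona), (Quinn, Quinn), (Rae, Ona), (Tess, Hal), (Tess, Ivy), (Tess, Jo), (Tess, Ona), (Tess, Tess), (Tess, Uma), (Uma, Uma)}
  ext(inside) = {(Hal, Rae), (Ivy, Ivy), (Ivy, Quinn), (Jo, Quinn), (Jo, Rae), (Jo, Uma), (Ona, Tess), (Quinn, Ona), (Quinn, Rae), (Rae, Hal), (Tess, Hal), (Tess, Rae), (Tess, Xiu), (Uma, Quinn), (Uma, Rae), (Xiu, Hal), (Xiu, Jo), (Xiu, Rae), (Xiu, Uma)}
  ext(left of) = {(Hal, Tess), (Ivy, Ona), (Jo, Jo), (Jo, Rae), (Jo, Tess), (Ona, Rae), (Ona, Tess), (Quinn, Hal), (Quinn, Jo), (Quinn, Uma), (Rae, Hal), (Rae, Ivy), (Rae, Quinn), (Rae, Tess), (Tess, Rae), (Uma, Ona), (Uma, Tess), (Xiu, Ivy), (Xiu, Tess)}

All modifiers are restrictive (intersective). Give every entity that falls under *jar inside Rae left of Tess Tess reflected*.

{Jo}

⟦inside Rae⟧ = {x : ⟨x, Rae⟩ ∈ ⟦inside⟧} = {Hal, Jo, Quinn, Tess, Uma, Xiu}
⟦left of Tess⟧ = {x : ⟨x, Tess⟩ ∈ ⟦left of⟧} = {Hal, Jo, Ona, Rae, Uma, Xiu}
⟦Tess reflected⟧ = {x : ⟨Tess, x⟩ ∈ ⟦reflected⟧} = {Hal, Ivy, Jo, Ona, Tess, Uma}
⟦jar⟧ = {Ivy, Jo, Ona, Rae, Tess, Xiu}
… ∩ ⟦inside Rae⟧ = {Ivy, Jo, Ona, Rae, Tess, Xiu} ∩ {Hal, Jo, Quinn, Tess, Uma, Xiu} = {Jo, Tess, Xiu}
… ∩ ⟦left of Tess⟧ = {Jo, Tess, Xiu} ∩ {Hal, Jo, Ona, Rae, Uma, Xiu} = {Jo, Xiu}
… ∩ ⟦Tess reflected⟧ = {Jo, Xiu} ∩ {Hal, Ivy, Jo, Ona, Tess, Uma} = {Jo}
So ⟦jar inside Rae left of Tess Tess reflected⟧ = {Jo}.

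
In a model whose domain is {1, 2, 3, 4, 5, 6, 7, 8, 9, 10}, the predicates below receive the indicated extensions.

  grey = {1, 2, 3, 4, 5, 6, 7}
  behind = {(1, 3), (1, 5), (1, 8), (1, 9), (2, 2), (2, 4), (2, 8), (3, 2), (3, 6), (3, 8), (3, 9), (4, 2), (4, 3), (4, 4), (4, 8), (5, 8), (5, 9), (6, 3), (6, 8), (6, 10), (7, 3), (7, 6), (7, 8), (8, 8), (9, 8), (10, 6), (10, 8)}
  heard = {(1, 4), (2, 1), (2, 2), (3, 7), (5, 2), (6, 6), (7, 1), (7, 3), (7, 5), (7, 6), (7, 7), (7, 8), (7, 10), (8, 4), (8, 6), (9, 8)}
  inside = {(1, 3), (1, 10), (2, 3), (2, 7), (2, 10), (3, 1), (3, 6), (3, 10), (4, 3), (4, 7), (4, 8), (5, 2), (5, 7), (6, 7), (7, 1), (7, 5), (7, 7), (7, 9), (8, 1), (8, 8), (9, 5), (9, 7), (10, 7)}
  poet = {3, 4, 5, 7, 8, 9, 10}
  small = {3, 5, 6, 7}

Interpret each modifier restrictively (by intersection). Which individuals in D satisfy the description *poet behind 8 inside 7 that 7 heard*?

{5, 7, 10}

⟦behind 8⟧ = {x : ⟨x, 8⟩ ∈ ⟦behind⟧} = {1, 2, 3, 4, 5, 6, 7, 8, 9, 10}
⟦inside 7⟧ = {x : ⟨x, 7⟩ ∈ ⟦inside⟧} = {2, 4, 5, 6, 7, 9, 10}
⟦that 7 heard⟧ = {x : ⟨7, x⟩ ∈ ⟦heard⟧} = {1, 3, 5, 6, 7, 8, 10}
⟦poet⟧ = {3, 4, 5, 7, 8, 9, 10}
… ∩ ⟦behind 8⟧ = {3, 4, 5, 7, 8, 9, 10} ∩ {1, 2, 3, 4, 5, 6, 7, 8, 9, 10} = {3, 4, 5, 7, 8, 9, 10}
… ∩ ⟦inside 7⟧ = {3, 4, 5, 7, 8, 9, 10} ∩ {2, 4, 5, 6, 7, 9, 10} = {4, 5, 7, 9, 10}
… ∩ ⟦that 7 heard⟧ = {4, 5, 7, 9, 10} ∩ {1, 3, 5, 6, 7, 8, 10} = {5, 7, 10}
So ⟦poet behind 8 inside 7 that 7 heard⟧ = {5, 7, 10}.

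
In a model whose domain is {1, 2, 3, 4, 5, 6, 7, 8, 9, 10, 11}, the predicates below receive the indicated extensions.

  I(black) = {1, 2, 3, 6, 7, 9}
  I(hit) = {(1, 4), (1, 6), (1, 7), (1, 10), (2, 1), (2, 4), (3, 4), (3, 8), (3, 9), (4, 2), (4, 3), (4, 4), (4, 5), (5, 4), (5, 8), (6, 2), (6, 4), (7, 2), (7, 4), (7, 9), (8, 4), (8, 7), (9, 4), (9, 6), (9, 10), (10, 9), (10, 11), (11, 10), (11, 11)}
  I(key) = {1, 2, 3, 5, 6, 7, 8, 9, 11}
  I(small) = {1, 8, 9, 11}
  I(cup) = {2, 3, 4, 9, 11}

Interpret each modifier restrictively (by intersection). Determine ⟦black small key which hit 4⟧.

⟦which hit 4⟧ = {x : ⟨x, 4⟩ ∈ ⟦hit⟧} = {1, 2, 3, 4, 5, 6, 7, 8, 9}
⟦key⟧ = {1, 2, 3, 5, 6, 7, 8, 9, 11}
… ∩ ⟦which hit 4⟧ = {1, 2, 3, 5, 6, 7, 8, 9, 11} ∩ {1, 2, 3, 4, 5, 6, 7, 8, 9} = {1, 2, 3, 5, 6, 7, 8, 9}
… ∩ ⟦black⟧ = {1, 2, 3, 5, 6, 7, 8, 9} ∩ {1, 2, 3, 6, 7, 9} = {1, 2, 3, 6, 7, 9}
… ∩ ⟦small⟧ = {1, 2, 3, 6, 7, 9} ∩ {1, 8, 9, 11} = {1, 9}
So ⟦black small key which hit 4⟧ = {1, 9}.

{1, 9}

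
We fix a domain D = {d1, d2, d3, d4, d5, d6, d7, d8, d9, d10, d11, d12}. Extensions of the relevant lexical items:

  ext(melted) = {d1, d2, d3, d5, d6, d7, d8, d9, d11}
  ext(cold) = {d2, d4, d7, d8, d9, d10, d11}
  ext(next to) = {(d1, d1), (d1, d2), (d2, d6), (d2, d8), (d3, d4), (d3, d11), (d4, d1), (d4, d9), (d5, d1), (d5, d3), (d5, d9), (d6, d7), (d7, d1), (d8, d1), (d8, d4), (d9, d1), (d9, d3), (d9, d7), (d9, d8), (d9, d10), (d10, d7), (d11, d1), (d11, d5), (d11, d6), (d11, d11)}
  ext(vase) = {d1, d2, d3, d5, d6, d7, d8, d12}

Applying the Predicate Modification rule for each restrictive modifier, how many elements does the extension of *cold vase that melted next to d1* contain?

2

⟦that melted⟧ = ⟦melted⟧ = {d1, d2, d3, d5, d6, d7, d8, d9, d11}
⟦next to d1⟧ = {x : ⟨x, d1⟩ ∈ ⟦next to⟧} = {d1, d4, d5, d7, d8, d9, d11}
⟦vase⟧ = {d1, d2, d3, d5, d6, d7, d8, d12}
… ∩ ⟦that melted⟧ = {d1, d2, d3, d5, d6, d7, d8, d12} ∩ {d1, d2, d3, d5, d6, d7, d8, d9, d11} = {d1, d2, d3, d5, d6, d7, d8}
… ∩ ⟦next to d1⟧ = {d1, d2, d3, d5, d6, d7, d8} ∩ {d1, d4, d5, d7, d8, d9, d11} = {d1, d5, d7, d8}
… ∩ ⟦cold⟧ = {d1, d5, d7, d8} ∩ {d2, d4, d7, d8, d9, d10, d11} = {d7, d8}
⟦cold vase that melted next to d1⟧ = {d7, d8}, so the cardinality is 2.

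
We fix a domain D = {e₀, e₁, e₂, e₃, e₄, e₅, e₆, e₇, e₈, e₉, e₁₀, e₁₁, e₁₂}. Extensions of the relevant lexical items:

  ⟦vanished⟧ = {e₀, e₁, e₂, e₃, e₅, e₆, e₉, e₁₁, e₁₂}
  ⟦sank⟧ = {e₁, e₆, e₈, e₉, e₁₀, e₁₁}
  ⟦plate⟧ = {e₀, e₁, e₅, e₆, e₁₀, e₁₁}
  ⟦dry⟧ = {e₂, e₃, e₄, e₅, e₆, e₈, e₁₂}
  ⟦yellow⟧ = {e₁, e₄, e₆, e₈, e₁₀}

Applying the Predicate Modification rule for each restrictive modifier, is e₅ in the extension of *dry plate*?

yes

⟦plate⟧ = {e₀, e₁, e₅, e₆, e₁₀, e₁₁}
… ∩ ⟦dry⟧ = {e₀, e₁, e₅, e₆, e₁₀, e₁₁} ∩ {e₂, e₃, e₄, e₅, e₆, e₈, e₁₂} = {e₅, e₆}
⟦dry plate⟧ = {e₅, e₆}; e₅ ∈ this set.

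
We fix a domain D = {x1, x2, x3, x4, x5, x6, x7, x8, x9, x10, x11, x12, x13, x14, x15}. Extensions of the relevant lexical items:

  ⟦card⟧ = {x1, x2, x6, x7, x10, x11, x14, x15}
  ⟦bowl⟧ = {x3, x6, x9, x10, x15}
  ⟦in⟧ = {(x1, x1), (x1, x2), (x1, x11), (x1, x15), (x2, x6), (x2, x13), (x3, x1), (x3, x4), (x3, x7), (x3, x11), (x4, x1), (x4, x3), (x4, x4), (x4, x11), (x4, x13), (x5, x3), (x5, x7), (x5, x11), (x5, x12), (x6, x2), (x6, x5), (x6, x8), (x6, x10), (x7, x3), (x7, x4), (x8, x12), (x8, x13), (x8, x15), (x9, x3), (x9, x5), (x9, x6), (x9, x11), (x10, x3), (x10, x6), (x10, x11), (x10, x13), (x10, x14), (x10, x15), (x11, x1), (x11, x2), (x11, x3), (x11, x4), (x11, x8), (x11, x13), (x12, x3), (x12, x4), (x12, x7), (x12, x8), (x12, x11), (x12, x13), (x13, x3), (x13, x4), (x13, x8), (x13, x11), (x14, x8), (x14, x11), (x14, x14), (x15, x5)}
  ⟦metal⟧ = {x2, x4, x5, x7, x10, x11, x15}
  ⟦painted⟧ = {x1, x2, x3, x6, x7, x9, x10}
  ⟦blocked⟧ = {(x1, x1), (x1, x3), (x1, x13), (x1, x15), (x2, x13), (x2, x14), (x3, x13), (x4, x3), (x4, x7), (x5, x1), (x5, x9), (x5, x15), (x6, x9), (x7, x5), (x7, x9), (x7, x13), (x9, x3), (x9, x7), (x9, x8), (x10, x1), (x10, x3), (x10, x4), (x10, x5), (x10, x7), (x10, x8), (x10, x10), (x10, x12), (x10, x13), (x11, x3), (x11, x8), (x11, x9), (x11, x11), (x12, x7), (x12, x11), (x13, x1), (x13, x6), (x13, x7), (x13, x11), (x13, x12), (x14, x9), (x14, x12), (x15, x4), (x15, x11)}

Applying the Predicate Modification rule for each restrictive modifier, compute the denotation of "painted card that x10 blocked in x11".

⟦that x10 blocked⟧ = {x : ⟨x10, x⟩ ∈ ⟦blocked⟧} = {x1, x3, x4, x5, x7, x8, x10, x12, x13}
⟦in x11⟧ = {x : ⟨x, x11⟩ ∈ ⟦in⟧} = {x1, x3, x4, x5, x9, x10, x12, x13, x14}
⟦card⟧ = {x1, x2, x6, x7, x10, x11, x14, x15}
… ∩ ⟦that x10 blocked⟧ = {x1, x2, x6, x7, x10, x11, x14, x15} ∩ {x1, x3, x4, x5, x7, x8, x10, x12, x13} = {x1, x7, x10}
… ∩ ⟦in x11⟧ = {x1, x7, x10} ∩ {x1, x3, x4, x5, x9, x10, x12, x13, x14} = {x1, x10}
… ∩ ⟦painted⟧ = {x1, x10} ∩ {x1, x2, x3, x6, x7, x9, x10} = {x1, x10}
So ⟦painted card that x10 blocked in x11⟧ = {x1, x10}.

{x1, x10}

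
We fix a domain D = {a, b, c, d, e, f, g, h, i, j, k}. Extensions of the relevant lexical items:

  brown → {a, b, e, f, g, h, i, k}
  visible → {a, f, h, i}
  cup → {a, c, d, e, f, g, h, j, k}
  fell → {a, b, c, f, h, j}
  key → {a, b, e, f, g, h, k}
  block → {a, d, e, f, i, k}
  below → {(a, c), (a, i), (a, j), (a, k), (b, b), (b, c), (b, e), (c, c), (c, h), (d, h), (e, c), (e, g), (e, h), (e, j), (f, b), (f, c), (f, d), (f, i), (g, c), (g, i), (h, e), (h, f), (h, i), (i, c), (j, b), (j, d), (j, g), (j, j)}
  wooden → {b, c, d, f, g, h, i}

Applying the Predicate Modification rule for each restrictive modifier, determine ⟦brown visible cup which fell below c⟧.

{a, f}

⟦which fell⟧ = ⟦fell⟧ = {a, b, c, f, h, j}
⟦below c⟧ = {x : ⟨x, c⟩ ∈ ⟦below⟧} = {a, b, c, e, f, g, i}
⟦cup⟧ = {a, c, d, e, f, g, h, j, k}
… ∩ ⟦which fell⟧ = {a, c, d, e, f, g, h, j, k} ∩ {a, b, c, f, h, j} = {a, c, f, h, j}
… ∩ ⟦below c⟧ = {a, c, f, h, j} ∩ {a, b, c, e, f, g, i} = {a, c, f}
… ∩ ⟦brown⟧ = {a, c, f} ∩ {a, b, e, f, g, h, i, k} = {a, f}
… ∩ ⟦visible⟧ = {a, f} ∩ {a, f, h, i} = {a, f}
So ⟦brown visible cup which fell below c⟧ = {a, f}.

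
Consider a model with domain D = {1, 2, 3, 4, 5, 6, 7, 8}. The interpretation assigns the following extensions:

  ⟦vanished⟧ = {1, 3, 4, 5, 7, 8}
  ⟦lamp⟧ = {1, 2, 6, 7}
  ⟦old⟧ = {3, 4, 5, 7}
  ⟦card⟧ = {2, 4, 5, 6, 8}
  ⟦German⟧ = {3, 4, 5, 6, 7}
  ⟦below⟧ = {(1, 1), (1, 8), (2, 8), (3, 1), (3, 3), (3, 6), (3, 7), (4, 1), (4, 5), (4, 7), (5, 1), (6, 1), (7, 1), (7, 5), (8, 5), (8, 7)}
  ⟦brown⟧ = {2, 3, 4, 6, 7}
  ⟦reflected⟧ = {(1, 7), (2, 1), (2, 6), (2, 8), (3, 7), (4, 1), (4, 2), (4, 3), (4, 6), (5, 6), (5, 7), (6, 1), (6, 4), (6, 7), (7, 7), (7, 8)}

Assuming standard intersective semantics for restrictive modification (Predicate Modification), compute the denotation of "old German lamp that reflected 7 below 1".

{7}

⟦that reflected 7⟧ = {x : ⟨x, 7⟩ ∈ ⟦reflected⟧} = {1, 3, 5, 6, 7}
⟦below 1⟧ = {x : ⟨x, 1⟩ ∈ ⟦below⟧} = {1, 3, 4, 5, 6, 7}
⟦lamp⟧ = {1, 2, 6, 7}
… ∩ ⟦that reflected 7⟧ = {1, 2, 6, 7} ∩ {1, 3, 5, 6, 7} = {1, 6, 7}
… ∩ ⟦below 1⟧ = {1, 6, 7} ∩ {1, 3, 4, 5, 6, 7} = {1, 6, 7}
… ∩ ⟦old⟧ = {1, 6, 7} ∩ {3, 4, 5, 7} = {7}
… ∩ ⟦German⟧ = {7} ∩ {3, 4, 5, 6, 7} = {7}
So ⟦old German lamp that reflected 7 below 1⟧ = {7}.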